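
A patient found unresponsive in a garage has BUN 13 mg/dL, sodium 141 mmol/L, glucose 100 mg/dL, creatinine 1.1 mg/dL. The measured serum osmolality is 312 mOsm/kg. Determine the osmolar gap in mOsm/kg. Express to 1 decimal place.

Calculated osmolality = 2·Na + glucose/18 + BUN/2.8
= 2·141 + 100/18 + 13/2.8
= 282 + 5.56 + 4.64
= 292.2 mOsm/kg ≈ 292.2 mOsm/kg
Osmolar gap = measured − calculated = 312 − 292.2 = 19.8 mOsm/kg

19.8 mOsm/kg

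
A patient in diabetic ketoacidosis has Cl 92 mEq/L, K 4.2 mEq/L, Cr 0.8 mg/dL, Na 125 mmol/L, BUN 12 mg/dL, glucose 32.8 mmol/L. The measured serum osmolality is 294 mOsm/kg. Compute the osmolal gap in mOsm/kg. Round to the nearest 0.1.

Calculated osmolality = 2·Na + glucose + BUN/2.8
= 2·125 + 32.8 + 12/2.8
= 250 + 32.80 + 4.29
= 287.09 mOsm/kg ≈ 287.1 mOsm/kg
Osmolar gap = measured − calculated = 294 − 287.1 = 6.9 mOsm/kg

6.9 mOsm/kg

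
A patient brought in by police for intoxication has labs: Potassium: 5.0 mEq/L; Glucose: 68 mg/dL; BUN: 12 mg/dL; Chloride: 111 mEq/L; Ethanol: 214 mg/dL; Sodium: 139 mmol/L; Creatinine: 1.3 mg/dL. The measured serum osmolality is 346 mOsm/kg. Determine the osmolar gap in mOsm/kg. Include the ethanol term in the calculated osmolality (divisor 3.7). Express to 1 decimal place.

2.1 mOsm/kg

Calculated osmolality = 2·Na + glucose/18 + BUN/2.8 + ethanol/3.7
= 2·139 + 68/18 + 12/2.8 + 214/3.7
= 278 + 3.78 + 4.29 + 57.84
= 343.91 mOsm/kg ≈ 343.9 mOsm/kg
Osmolar gap = measured − calculated = 346 − 343.9 = 2.1 mOsm/kg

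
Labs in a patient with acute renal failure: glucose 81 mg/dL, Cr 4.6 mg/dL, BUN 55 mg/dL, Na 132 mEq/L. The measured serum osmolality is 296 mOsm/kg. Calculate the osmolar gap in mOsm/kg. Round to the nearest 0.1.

7.9 mOsm/kg

Calculated osmolality = 2·Na + glucose/18 + BUN/2.8
= 2·132 + 81/18 + 55/2.8
= 264 + 4.50 + 19.64
= 288.14 mOsm/kg ≈ 288.1 mOsm/kg
Osmolar gap = measured − calculated = 296 − 288.1 = 7.9 mOsm/kg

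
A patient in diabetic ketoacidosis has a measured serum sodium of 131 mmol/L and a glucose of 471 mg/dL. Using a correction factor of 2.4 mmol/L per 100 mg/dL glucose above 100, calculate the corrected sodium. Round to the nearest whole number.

140 mmol/L

Corrected Na = measured Na + 2.4 · (glucose − 100)/100
= 131 + 2.4 · (471 − 100)/100
= 131 + 8.9
= 139.9 mmol/L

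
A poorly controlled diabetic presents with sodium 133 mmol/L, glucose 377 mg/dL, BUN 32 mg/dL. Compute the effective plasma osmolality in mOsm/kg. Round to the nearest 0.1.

286.9 mOsm/kg

Effective osmolality excludes urea (freely permeant across cell membranes):
2·Na + glucose/18
= 2·133 + 377/18
= 266 + 20.94
= 286.94 mOsm/kg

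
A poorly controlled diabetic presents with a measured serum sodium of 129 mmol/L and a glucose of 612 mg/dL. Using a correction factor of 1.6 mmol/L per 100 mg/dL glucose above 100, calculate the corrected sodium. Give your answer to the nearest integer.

Corrected Na = measured Na + 1.6 · (glucose − 100)/100
= 129 + 1.6 · (612 − 100)/100
= 129 + 8.2
= 137.2 mmol/L

137 mmol/L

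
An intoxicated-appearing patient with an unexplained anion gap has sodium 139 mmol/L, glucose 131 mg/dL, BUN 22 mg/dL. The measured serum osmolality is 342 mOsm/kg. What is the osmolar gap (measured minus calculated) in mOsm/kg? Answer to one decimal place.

48.9 mOsm/kg

Calculated osmolality = 2·Na + glucose/18 + BUN/2.8
= 2·139 + 131/18 + 22/2.8
= 278 + 7.28 + 7.86
= 293.14 mOsm/kg ≈ 293.1 mOsm/kg
Osmolar gap = measured − calculated = 342 − 293.1 = 48.9 mOsm/kg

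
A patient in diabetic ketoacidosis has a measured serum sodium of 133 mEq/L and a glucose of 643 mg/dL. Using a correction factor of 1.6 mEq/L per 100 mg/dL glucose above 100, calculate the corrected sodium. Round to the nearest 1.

Corrected Na = measured Na + 1.6 · (glucose − 100)/100
= 133 + 1.6 · (643 − 100)/100
= 133 + 8.7
= 141.7 mEq/L

142 mEq/L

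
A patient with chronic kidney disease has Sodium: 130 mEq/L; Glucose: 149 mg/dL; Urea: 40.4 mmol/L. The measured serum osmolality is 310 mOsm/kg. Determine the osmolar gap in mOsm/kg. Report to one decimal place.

1.3 mOsm/kg

Calculated osmolality = 2·Na + glucose/18 + urea
= 2·130 + 149/18 + 40.4
= 260 + 8.28 + 40.40
= 308.68 mOsm/kg ≈ 308.7 mOsm/kg
Osmolar gap = measured − calculated = 310 − 308.7 = 1.3 mOsm/kg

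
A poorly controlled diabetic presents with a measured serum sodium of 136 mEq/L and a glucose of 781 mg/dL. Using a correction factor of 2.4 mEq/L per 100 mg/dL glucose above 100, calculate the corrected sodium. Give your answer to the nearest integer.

Corrected Na = measured Na + 2.4 · (glucose − 100)/100
= 136 + 2.4 · (781 − 100)/100
= 136 + 16.3
= 152.3 mEq/L

152 mEq/L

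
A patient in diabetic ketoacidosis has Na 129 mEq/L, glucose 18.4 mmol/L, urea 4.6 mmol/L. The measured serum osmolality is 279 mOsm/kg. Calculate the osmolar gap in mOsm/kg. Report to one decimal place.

-2.0 mOsm/kg

Calculated osmolality = 2·Na + glucose + urea
= 2·129 + 18.4 + 4.6
= 258 + 18.40 + 4.60
= 281 mOsm/kg ≈ 281.0 mOsm/kg
Osmolar gap = measured − calculated = 279 − 281.0 = -2.0 mOsm/kg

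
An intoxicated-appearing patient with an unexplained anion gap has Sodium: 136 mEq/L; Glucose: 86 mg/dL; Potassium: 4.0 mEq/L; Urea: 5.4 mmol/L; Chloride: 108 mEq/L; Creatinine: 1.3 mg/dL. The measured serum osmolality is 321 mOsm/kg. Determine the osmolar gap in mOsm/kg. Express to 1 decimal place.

38.8 mOsm/kg

Calculated osmolality = 2·Na + glucose/18 + urea
= 2·136 + 86/18 + 5.4
= 272 + 4.78 + 5.40
= 282.18 mOsm/kg ≈ 282.2 mOsm/kg
Osmolar gap = measured − calculated = 321 − 282.2 = 38.8 mOsm/kg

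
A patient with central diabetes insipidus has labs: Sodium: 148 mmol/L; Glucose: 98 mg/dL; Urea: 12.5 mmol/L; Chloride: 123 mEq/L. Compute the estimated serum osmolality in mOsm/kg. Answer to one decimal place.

Calculated osmolality = 2·Na + glucose/18 + urea
= 2·148 + 98/18 + 12.5
= 296 + 5.44 + 12.50
= 313.94 mOsm/kg

313.9 mOsm/kg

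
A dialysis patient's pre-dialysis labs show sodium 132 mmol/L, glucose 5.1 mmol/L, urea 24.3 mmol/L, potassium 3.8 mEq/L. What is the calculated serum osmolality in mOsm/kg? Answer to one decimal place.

Calculated osmolality = 2·Na + glucose + urea
= 2·132 + 5.1 + 24.3
= 264 + 5.10 + 24.30
= 293.4 mOsm/kg

293.4 mOsm/kg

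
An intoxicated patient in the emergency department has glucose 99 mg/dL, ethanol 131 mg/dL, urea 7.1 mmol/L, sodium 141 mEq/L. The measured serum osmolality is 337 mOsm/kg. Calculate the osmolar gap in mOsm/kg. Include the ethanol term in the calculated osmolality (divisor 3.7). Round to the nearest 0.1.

7.0 mOsm/kg

Calculated osmolality = 2·Na + glucose/18 + urea + ethanol/3.7
= 2·141 + 99/18 + 7.1 + 131/3.7
= 282 + 5.50 + 7.10 + 35.41
= 330.01 mOsm/kg ≈ 330.0 mOsm/kg
Osmolar gap = measured − calculated = 337 − 330.0 = 7.0 mOsm/kg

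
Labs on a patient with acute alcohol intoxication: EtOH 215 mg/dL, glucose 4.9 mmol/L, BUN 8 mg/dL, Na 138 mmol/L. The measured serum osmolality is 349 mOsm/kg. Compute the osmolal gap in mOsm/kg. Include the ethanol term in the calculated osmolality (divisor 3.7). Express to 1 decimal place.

Calculated osmolality = 2·Na + glucose + BUN/2.8 + ethanol/3.7
= 2·138 + 4.9 + 8/2.8 + 215/3.7
= 276 + 4.90 + 2.86 + 58.11
= 341.87 mOsm/kg ≈ 341.9 mOsm/kg
Osmolar gap = measured − calculated = 349 − 341.9 = 7.1 mOsm/kg

7.1 mOsm/kg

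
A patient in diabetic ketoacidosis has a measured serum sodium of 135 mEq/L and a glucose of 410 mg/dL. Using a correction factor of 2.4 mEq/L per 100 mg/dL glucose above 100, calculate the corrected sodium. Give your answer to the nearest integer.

142 mEq/L

Corrected Na = measured Na + 2.4 · (glucose − 100)/100
= 135 + 2.4 · (410 − 100)/100
= 135 + 7.4
= 142.4 mEq/L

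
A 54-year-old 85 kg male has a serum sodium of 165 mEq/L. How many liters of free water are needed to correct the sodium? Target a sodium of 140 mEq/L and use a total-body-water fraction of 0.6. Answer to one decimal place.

TBW = 0.6 · 85 = 51 L
Free water deficit = TBW · (Na/140 − 1)
= 51 · (165/140 − 1)
= 51 · 0.1786
= 9.11 L

9.1 L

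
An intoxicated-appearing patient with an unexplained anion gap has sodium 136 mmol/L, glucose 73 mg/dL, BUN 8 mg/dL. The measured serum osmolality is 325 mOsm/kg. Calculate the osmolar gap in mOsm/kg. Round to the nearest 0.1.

46.1 mOsm/kg

Calculated osmolality = 2·Na + glucose/18 + BUN/2.8
= 2·136 + 73/18 + 8/2.8
= 272 + 4.06 + 2.86
= 278.92 mOsm/kg ≈ 278.9 mOsm/kg
Osmolar gap = measured − calculated = 325 − 278.9 = 46.1 mOsm/kg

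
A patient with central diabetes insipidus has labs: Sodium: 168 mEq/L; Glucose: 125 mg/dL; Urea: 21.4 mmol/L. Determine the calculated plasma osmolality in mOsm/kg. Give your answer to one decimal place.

Calculated osmolality = 2·Na + glucose/18 + urea
= 2·168 + 125/18 + 21.4
= 336 + 6.94 + 21.40
= 364.34 mOsm/kg

364.3 mOsm/kg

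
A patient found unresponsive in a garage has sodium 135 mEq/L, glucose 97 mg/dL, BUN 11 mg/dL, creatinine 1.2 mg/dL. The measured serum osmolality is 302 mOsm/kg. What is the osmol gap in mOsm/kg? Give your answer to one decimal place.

22.7 mOsm/kg

Calculated osmolality = 2·Na + glucose/18 + BUN/2.8
= 2·135 + 97/18 + 11/2.8
= 270 + 5.39 + 3.93
= 279.32 mOsm/kg ≈ 279.3 mOsm/kg
Osmolar gap = measured − calculated = 302 − 279.3 = 22.7 mOsm/kg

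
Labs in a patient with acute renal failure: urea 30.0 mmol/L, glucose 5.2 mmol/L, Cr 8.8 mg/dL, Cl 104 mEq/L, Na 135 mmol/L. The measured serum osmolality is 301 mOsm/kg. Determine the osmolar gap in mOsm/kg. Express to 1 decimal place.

-4.2 mOsm/kg

Calculated osmolality = 2·Na + glucose + urea
= 2·135 + 5.2 + 30
= 270 + 5.20 + 30
= 305.2 mOsm/kg ≈ 305.2 mOsm/kg
Osmolar gap = measured − calculated = 301 − 305.2 = -4.2 mOsm/kg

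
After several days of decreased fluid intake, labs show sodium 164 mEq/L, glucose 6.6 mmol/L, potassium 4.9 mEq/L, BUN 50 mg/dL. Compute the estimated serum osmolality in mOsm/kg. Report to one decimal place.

Calculated osmolality = 2·Na + glucose + BUN/2.8
= 2·164 + 6.6 + 50/2.8
= 328 + 6.60 + 17.86
= 352.46 mOsm/kg

352.5 mOsm/kg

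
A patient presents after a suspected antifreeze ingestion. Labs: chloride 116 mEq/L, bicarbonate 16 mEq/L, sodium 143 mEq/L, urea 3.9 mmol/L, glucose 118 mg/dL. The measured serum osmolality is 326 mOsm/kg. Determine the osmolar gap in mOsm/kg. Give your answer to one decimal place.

29.5 mOsm/kg

Calculated osmolality = 2·Na + glucose/18 + urea
= 2·143 + 118/18 + 3.9
= 286 + 6.56 + 3.90
= 296.46 mOsm/kg ≈ 296.5 mOsm/kg
Osmolar gap = measured − calculated = 326 − 296.5 = 29.5 mOsm/kg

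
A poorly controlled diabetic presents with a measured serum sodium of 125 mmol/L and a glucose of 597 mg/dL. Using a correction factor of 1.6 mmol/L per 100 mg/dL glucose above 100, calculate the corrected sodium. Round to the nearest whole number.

Corrected Na = measured Na + 1.6 · (glucose − 100)/100
= 125 + 1.6 · (597 − 100)/100
= 125 + 8
= 133 mmol/L

133 mmol/L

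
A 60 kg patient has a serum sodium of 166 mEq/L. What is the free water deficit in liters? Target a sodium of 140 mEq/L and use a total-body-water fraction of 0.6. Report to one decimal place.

TBW = 0.6 · 60 = 36 L
Free water deficit = TBW · (Na/140 − 1)
= 36 · (166/140 − 1)
= 36 · 0.1857
= 6.69 L

6.7 L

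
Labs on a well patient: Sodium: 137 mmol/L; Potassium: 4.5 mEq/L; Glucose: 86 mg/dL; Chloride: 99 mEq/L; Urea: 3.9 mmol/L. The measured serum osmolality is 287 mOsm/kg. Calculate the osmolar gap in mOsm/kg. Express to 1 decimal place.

4.3 mOsm/kg

Calculated osmolality = 2·Na + glucose/18 + urea
= 2·137 + 86/18 + 3.9
= 274 + 4.78 + 3.90
= 282.68 mOsm/kg ≈ 282.7 mOsm/kg
Osmolar gap = measured − calculated = 287 − 282.7 = 4.3 mOsm/kg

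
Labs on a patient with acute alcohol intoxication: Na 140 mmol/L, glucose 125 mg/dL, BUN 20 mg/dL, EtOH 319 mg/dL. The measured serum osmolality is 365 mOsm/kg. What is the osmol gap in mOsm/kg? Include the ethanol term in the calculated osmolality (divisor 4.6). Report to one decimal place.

Calculated osmolality = 2·Na + glucose/18 + BUN/2.8 + ethanol/4.6
= 2·140 + 125/18 + 20/2.8 + 319/4.6
= 280 + 6.94 + 7.14 + 69.35
= 363.43 mOsm/kg ≈ 363.4 mOsm/kg
Osmolar gap = measured − calculated = 365 − 363.4 = 1.6 mOsm/kg

1.6 mOsm/kg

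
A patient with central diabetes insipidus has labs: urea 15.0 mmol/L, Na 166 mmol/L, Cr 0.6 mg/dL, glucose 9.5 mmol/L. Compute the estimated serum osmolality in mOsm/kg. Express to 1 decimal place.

356.5 mOsm/kg

Calculated osmolality = 2·Na + glucose + urea
= 2·166 + 9.5 + 15
= 332 + 9.50 + 15
= 356.5 mOsm/kg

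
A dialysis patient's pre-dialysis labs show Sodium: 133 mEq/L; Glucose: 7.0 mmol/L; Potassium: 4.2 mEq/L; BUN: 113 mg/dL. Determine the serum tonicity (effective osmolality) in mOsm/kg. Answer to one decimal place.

Effective osmolality excludes urea (freely permeant across cell membranes):
2·Na + glucose
= 2·133 + 7
= 266 + 7
= 273 mOsm/kg

273.0 mOsm/kg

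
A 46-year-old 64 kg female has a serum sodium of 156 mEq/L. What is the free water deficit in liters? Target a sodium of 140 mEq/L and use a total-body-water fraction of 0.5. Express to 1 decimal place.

TBW = 0.5 · 64 = 32 L
Free water deficit = TBW · (Na/140 − 1)
= 32 · (156/140 − 1)
= 32 · 0.1143
= 3.66 L

3.7 L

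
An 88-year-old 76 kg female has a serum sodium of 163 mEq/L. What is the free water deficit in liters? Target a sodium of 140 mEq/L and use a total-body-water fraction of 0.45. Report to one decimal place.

5.6 L

TBW = 0.45 · 76 = 34.2 L
Free water deficit = TBW · (Na/140 − 1)
= 34.2 · (163/140 − 1)
= 34.2 · 0.1643
= 5.62 L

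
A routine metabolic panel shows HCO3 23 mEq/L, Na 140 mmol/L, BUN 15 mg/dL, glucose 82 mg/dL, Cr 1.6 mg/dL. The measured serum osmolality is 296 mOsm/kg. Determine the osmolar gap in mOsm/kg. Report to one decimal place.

6.1 mOsm/kg

Calculated osmolality = 2·Na + glucose/18 + BUN/2.8
= 2·140 + 82/18 + 15/2.8
= 280 + 4.56 + 5.36
= 289.92 mOsm/kg ≈ 289.9 mOsm/kg
Osmolar gap = measured − calculated = 296 − 289.9 = 6.1 mOsm/kg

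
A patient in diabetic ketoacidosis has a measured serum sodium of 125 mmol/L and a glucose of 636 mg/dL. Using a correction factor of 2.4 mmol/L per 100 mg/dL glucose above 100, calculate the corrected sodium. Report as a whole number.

138 mmol/L

Corrected Na = measured Na + 2.4 · (glucose − 100)/100
= 125 + 2.4 · (636 − 100)/100
= 125 + 12.9
= 137.9 mmol/L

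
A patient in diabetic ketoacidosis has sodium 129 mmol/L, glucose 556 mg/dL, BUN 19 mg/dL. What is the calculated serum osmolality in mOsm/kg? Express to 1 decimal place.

295.7 mOsm/kg

Calculated osmolality = 2·Na + glucose/18 + BUN/2.8
= 2·129 + 556/18 + 19/2.8
= 258 + 30.89 + 6.79
= 295.68 mOsm/kg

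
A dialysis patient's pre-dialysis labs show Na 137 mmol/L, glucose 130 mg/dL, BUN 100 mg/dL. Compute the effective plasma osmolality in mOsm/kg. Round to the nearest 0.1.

Effective osmolality excludes urea (freely permeant across cell membranes):
2·Na + glucose/18
= 2·137 + 130/18
= 274 + 7.22
= 281.22 mOsm/kg

281.2 mOsm/kg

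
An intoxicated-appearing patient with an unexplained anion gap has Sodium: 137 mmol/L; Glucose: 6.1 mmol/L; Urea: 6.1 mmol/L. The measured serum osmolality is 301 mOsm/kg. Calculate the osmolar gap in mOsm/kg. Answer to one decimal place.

Calculated osmolality = 2·Na + glucose + urea
= 2·137 + 6.1 + 6.1
= 274 + 6.10 + 6.10
= 286.2 mOsm/kg ≈ 286.2 mOsm/kg
Osmolar gap = measured − calculated = 301 − 286.2 = 14.8 mOsm/kg

14.8 mOsm/kg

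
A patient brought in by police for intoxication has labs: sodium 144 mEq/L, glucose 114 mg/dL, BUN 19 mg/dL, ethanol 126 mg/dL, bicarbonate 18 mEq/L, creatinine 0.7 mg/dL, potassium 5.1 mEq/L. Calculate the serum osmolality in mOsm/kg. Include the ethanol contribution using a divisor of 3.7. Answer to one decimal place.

335.2 mOsm/kg

Calculated osmolality = 2·Na + glucose/18 + BUN/2.8 + ethanol/3.7
= 2·144 + 114/18 + 19/2.8 + 126/3.7
= 288 + 6.33 + 6.79 + 34.05
= 335.17 mOsm/kg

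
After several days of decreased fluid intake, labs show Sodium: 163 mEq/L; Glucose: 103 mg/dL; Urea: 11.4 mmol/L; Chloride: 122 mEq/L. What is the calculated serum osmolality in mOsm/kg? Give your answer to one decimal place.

Calculated osmolality = 2·Na + glucose/18 + urea
= 2·163 + 103/18 + 11.4
= 326 + 5.72 + 11.40
= 343.12 mOsm/kg

343.1 mOsm/kg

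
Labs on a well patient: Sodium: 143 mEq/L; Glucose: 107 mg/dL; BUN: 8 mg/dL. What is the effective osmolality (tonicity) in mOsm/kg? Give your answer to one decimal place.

Effective osmolality excludes urea (freely permeant across cell membranes):
2·Na + glucose/18
= 2·143 + 107/18
= 286 + 5.94
= 291.94 mOsm/kg

291.9 mOsm/kg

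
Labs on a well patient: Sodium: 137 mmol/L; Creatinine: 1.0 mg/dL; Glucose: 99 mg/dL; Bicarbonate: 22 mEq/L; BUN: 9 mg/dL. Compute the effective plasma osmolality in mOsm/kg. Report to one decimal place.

279.5 mOsm/kg

Effective osmolality excludes urea (freely permeant across cell membranes):
2·Na + glucose/18
= 2·137 + 99/18
= 274 + 5.5
= 279.5 mOsm/kg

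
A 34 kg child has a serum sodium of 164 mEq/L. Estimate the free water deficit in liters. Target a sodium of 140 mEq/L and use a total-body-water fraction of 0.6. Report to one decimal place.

TBW = 0.6 · 34 = 20.4 L
Free water deficit = TBW · (Na/140 − 1)
= 20.4 · (164/140 − 1)
= 20.4 · 0.1714
= 3.5 L

3.5 L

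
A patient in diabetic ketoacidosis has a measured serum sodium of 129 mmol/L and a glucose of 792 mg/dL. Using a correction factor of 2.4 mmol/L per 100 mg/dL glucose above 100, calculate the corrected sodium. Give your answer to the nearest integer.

Corrected Na = measured Na + 2.4 · (glucose − 100)/100
= 129 + 2.4 · (792 − 100)/100
= 129 + 16.6
= 145.6 mmol/L

146 mmol/L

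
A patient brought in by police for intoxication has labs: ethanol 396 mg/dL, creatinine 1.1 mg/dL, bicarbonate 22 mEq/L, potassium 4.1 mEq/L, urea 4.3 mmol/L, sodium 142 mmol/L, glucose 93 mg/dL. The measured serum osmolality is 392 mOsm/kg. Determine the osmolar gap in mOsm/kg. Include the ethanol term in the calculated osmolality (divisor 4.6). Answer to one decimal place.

12.4 mOsm/kg

Calculated osmolality = 2·Na + glucose/18 + urea + ethanol/4.6
= 2·142 + 93/18 + 4.3 + 396/4.6
= 284 + 5.17 + 4.30 + 86.09
= 379.56 mOsm/kg ≈ 379.6 mOsm/kg
Osmolar gap = measured − calculated = 392 − 379.6 = 12.4 mOsm/kg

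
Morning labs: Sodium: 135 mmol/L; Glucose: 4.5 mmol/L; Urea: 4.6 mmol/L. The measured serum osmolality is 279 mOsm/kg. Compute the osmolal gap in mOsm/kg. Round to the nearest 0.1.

-0.1 mOsm/kg

Calculated osmolality = 2·Na + glucose + urea
= 2·135 + 4.5 + 4.6
= 270 + 4.50 + 4.60
= 279.1 mOsm/kg ≈ 279.1 mOsm/kg
Osmolar gap = measured − calculated = 279 − 279.1 = -0.1 mOsm/kg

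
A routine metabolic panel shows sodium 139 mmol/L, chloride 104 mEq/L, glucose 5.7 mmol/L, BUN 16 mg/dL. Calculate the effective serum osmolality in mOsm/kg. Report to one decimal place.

283.7 mOsm/kg

Effective osmolality excludes urea (freely permeant across cell membranes):
2·Na + glucose
= 2·139 + 5.7
= 278 + 5.7
= 283.7 mOsm/kg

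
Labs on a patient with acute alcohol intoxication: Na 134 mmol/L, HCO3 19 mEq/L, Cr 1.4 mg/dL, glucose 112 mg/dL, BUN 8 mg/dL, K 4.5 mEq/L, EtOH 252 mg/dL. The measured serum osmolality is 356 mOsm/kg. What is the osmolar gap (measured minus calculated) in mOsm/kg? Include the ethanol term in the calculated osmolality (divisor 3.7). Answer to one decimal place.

Calculated osmolality = 2·Na + glucose/18 + BUN/2.8 + ethanol/3.7
= 2·134 + 112/18 + 8/2.8 + 252/3.7
= 268 + 6.22 + 2.86 + 68.11
= 345.19 mOsm/kg ≈ 345.2 mOsm/kg
Osmolar gap = measured − calculated = 356 − 345.2 = 10.8 mOsm/kg

10.8 mOsm/kg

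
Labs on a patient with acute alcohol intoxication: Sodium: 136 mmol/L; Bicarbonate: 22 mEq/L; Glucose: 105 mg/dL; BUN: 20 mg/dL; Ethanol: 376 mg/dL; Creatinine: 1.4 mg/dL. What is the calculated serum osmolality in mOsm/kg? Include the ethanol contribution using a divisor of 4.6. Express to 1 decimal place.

366.7 mOsm/kg

Calculated osmolality = 2·Na + glucose/18 + BUN/2.8 + ethanol/4.6
= 2·136 + 105/18 + 20/2.8 + 376/4.6
= 272 + 5.83 + 7.14 + 81.74
= 366.71 mOsm/kg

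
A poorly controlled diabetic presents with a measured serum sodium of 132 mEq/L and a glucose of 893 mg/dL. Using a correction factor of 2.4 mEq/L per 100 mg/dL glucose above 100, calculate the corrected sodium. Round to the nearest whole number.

Corrected Na = measured Na + 2.4 · (glucose − 100)/100
= 132 + 2.4 · (893 − 100)/100
= 132 + 19
= 151 mEq/L

151 mEq/L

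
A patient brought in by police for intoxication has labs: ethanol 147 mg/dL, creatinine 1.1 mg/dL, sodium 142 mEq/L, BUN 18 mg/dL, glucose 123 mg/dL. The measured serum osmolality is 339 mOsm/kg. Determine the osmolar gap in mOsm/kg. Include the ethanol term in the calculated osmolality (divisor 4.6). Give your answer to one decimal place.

9.8 mOsm/kg

Calculated osmolality = 2·Na + glucose/18 + BUN/2.8 + ethanol/4.6
= 2·142 + 123/18 + 18/2.8 + 147/4.6
= 284 + 6.83 + 6.43 + 31.96
= 329.22 mOsm/kg ≈ 329.2 mOsm/kg
Osmolar gap = measured − calculated = 339 − 329.2 = 9.8 mOsm/kg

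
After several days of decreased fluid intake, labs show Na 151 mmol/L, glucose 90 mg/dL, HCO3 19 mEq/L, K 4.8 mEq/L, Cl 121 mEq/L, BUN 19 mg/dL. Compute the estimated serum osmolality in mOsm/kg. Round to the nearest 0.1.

313.8 mOsm/kg

Calculated osmolality = 2·Na + glucose/18 + BUN/2.8
= 2·151 + 90/18 + 19/2.8
= 302 + 5 + 6.79
= 313.79 mOsm/kg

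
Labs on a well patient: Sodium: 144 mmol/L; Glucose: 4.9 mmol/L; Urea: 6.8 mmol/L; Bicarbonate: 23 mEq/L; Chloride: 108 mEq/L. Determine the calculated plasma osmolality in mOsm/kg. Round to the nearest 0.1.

299.7 mOsm/kg

Calculated osmolality = 2·Na + glucose + urea
= 2·144 + 4.9 + 6.8
= 288 + 4.90 + 6.80
= 299.7 mOsm/kg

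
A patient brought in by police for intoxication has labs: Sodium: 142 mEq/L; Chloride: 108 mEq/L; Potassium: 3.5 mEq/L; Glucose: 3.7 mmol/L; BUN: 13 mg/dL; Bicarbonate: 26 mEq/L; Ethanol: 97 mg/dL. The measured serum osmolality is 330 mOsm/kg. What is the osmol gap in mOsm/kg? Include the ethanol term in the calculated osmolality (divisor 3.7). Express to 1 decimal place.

Calculated osmolality = 2·Na + glucose + BUN/2.8 + ethanol/3.7
= 2·142 + 3.7 + 13/2.8 + 97/3.7
= 284 + 3.70 + 4.64 + 26.22
= 318.56 mOsm/kg ≈ 318.6 mOsm/kg
Osmolar gap = measured − calculated = 330 − 318.6 = 11.4 mOsm/kg

11.4 mOsm/kg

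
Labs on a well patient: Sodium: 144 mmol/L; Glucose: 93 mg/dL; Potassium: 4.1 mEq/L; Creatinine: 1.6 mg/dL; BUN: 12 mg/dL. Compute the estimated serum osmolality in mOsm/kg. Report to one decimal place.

Calculated osmolality = 2·Na + glucose/18 + BUN/2.8
= 2·144 + 93/18 + 12/2.8
= 288 + 5.17 + 4.29
= 297.46 mOsm/kg

297.5 mOsm/kg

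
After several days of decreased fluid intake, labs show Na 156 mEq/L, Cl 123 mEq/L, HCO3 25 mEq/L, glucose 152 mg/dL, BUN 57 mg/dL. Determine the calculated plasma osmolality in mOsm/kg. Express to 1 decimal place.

340.8 mOsm/kg

Calculated osmolality = 2·Na + glucose/18 + BUN/2.8
= 2·156 + 152/18 + 57/2.8
= 312 + 8.44 + 20.36
= 340.8 mOsm/kg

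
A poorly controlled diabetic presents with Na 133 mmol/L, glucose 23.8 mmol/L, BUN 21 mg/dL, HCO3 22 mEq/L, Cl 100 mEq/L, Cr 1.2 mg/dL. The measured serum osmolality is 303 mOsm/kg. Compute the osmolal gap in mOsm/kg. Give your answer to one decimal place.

5.7 mOsm/kg

Calculated osmolality = 2·Na + glucose + BUN/2.8
= 2·133 + 23.8 + 21/2.8
= 266 + 23.80 + 7.50
= 297.3 mOsm/kg ≈ 297.3 mOsm/kg
Osmolar gap = measured − calculated = 303 − 297.3 = 5.7 mOsm/kg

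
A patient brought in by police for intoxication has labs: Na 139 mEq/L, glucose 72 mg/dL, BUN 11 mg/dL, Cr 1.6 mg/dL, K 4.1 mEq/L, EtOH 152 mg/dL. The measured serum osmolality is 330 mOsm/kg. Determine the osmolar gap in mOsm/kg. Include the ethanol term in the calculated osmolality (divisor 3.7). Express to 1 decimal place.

3.0 mOsm/kg

Calculated osmolality = 2·Na + glucose/18 + BUN/2.8 + ethanol/3.7
= 2·139 + 72/18 + 11/2.8 + 152/3.7
= 278 + 4 + 3.93 + 41.08
= 327.01 mOsm/kg ≈ 327.0 mOsm/kg
Osmolar gap = measured − calculated = 330 − 327.0 = 3.0 mOsm/kg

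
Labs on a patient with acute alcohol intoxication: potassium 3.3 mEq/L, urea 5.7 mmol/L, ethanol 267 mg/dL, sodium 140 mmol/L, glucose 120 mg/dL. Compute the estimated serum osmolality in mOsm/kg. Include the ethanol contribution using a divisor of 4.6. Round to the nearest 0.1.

350.4 mOsm/kg

Calculated osmolality = 2·Na + glucose/18 + urea + ethanol/4.6
= 2·140 + 120/18 + 5.7 + 267/4.6
= 280 + 6.67 + 5.70 + 58.04
= 350.41 mOsm/kg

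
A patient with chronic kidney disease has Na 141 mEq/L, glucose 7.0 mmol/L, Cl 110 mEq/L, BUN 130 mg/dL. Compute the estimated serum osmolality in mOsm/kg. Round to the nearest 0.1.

Calculated osmolality = 2·Na + glucose + BUN/2.8
= 2·141 + 7 + 130/2.8
= 282 + 7 + 46.43
= 335.43 mOsm/kg

335.4 mOsm/kg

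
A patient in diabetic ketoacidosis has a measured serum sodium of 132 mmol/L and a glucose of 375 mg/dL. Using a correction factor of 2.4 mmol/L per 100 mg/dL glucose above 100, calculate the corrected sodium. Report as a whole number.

Corrected Na = measured Na + 2.4 · (glucose − 100)/100
= 132 + 2.4 · (375 − 100)/100
= 132 + 6.6
= 138.6 mmol/L

139 mmol/L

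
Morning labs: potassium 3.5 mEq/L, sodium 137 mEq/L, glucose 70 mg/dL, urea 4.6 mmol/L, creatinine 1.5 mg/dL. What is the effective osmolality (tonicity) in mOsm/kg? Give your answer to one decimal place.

Effective osmolality excludes urea (freely permeant across cell membranes):
2·Na + glucose/18
= 2·137 + 70/18
= 274 + 3.89
= 277.89 mOsm/kg

277.9 mOsm/kg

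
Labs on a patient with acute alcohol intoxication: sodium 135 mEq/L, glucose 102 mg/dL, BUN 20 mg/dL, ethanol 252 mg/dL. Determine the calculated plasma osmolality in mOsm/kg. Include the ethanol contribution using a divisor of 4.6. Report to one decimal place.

Calculated osmolality = 2·Na + glucose/18 + BUN/2.8 + ethanol/4.6
= 2·135 + 102/18 + 20/2.8 + 252/4.6
= 270 + 5.67 + 7.14 + 54.78
= 337.59 mOsm/kg

337.6 mOsm/kg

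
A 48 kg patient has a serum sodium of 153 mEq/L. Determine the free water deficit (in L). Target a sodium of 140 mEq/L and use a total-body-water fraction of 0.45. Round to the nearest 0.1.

2.0 L

TBW = 0.45 · 48 = 21.6 L
Free water deficit = TBW · (Na/140 − 1)
= 21.6 · (153/140 − 1)
= 21.6 · 0.0929
= 2.01 L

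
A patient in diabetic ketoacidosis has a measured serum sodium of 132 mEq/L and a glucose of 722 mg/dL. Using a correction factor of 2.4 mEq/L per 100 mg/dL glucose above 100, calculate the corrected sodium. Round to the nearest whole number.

Corrected Na = measured Na + 2.4 · (glucose − 100)/100
= 132 + 2.4 · (722 − 100)/100
= 132 + 14.9
= 146.9 mEq/L

147 mEq/L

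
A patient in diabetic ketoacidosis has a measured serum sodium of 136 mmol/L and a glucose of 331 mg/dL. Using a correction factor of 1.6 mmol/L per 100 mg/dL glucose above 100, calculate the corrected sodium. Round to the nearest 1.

Corrected Na = measured Na + 1.6 · (glucose − 100)/100
= 136 + 1.6 · (331 − 100)/100
= 136 + 3.7
= 139.7 mmol/L

140 mmol/L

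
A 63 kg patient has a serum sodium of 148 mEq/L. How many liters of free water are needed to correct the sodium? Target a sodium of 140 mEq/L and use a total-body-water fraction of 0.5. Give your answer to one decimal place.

1.8 L

TBW = 0.5 · 63 = 31.5 L
Free water deficit = TBW · (Na/140 − 1)
= 31.5 · (148/140 − 1)
= 31.5 · 0.0571
= 1.8 L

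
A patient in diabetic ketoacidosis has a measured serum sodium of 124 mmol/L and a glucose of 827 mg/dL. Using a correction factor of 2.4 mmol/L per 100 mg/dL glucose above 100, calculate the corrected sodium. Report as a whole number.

141 mmol/L

Corrected Na = measured Na + 2.4 · (glucose − 100)/100
= 124 + 2.4 · (827 − 100)/100
= 124 + 17.4
= 141.4 mmol/L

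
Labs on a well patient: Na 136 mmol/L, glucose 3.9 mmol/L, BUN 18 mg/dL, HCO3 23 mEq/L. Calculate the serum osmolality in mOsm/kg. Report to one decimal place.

282.3 mOsm/kg

Calculated osmolality = 2·Na + glucose + BUN/2.8
= 2·136 + 3.9 + 18/2.8
= 272 + 3.90 + 6.43
= 282.33 mOsm/kg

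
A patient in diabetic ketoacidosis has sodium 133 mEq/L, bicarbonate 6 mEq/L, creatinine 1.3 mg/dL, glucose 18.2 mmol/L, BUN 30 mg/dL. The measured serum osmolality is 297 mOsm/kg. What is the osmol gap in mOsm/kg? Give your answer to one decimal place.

2.1 mOsm/kg

Calculated osmolality = 2·Na + glucose + BUN/2.8
= 2·133 + 18.2 + 30/2.8
= 266 + 18.20 + 10.71
= 294.91 mOsm/kg ≈ 294.9 mOsm/kg
Osmolar gap = measured − calculated = 297 − 294.9 = 2.1 mOsm/kg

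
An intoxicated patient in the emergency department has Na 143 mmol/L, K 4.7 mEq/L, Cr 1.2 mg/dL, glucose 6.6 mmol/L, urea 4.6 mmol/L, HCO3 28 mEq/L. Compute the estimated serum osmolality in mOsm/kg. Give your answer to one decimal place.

Calculated osmolality = 2·Na + glucose + urea
= 2·143 + 6.6 + 4.6
= 286 + 6.60 + 4.60
= 297.2 mOsm/kg

297.2 mOsm/kg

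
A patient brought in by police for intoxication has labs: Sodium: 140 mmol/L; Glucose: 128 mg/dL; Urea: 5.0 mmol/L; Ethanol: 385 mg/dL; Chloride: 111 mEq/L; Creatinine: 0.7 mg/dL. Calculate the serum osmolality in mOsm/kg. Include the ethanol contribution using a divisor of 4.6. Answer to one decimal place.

375.8 mOsm/kg

Calculated osmolality = 2·Na + glucose/18 + urea + ethanol/4.6
= 2·140 + 128/18 + 5 + 385/4.6
= 280 + 7.11 + 5 + 83.70
= 375.81 mOsm/kg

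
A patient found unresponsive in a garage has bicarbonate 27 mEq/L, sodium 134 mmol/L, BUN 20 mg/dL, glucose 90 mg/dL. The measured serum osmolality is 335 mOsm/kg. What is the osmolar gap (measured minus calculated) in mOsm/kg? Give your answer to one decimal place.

54.9 mOsm/kg

Calculated osmolality = 2·Na + glucose/18 + BUN/2.8
= 2·134 + 90/18 + 20/2.8
= 268 + 5 + 7.14
= 280.14 mOsm/kg ≈ 280.1 mOsm/kg
Osmolar gap = measured − calculated = 335 − 280.1 = 54.9 mOsm/kg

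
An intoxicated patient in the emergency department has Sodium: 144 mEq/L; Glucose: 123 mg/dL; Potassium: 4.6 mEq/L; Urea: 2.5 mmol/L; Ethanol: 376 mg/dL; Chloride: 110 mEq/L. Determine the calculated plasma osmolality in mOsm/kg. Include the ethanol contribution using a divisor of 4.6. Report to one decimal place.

379.1 mOsm/kg

Calculated osmolality = 2·Na + glucose/18 + urea + ethanol/4.6
= 2·144 + 123/18 + 2.5 + 376/4.6
= 288 + 6.83 + 2.50 + 81.74
= 379.07 mOsm/kg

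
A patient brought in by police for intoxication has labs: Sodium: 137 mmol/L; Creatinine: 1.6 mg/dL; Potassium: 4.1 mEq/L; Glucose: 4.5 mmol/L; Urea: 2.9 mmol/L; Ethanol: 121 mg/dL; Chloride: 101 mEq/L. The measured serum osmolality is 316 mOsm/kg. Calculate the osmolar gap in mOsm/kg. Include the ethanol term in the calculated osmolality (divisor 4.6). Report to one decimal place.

8.3 mOsm/kg

Calculated osmolality = 2·Na + glucose + urea + ethanol/4.6
= 2·137 + 4.5 + 2.9 + 121/4.6
= 274 + 4.50 + 2.90 + 26.30
= 307.7 mOsm/kg ≈ 307.7 mOsm/kg
Osmolar gap = measured − calculated = 316 − 307.7 = 8.3 mOsm/kg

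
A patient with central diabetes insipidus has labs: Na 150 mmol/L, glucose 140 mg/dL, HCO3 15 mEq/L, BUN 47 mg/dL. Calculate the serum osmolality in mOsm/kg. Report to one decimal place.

324.6 mOsm/kg

Calculated osmolality = 2·Na + glucose/18 + BUN/2.8
= 2·150 + 140/18 + 47/2.8
= 300 + 7.78 + 16.79
= 324.57 mOsm/kg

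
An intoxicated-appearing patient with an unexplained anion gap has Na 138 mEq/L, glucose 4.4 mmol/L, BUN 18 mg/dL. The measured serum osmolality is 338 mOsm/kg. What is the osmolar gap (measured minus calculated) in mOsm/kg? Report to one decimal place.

51.2 mOsm/kg

Calculated osmolality = 2·Na + glucose + BUN/2.8
= 2·138 + 4.4 + 18/2.8
= 276 + 4.40 + 6.43
= 286.83 mOsm/kg ≈ 286.8 mOsm/kg
Osmolar gap = measured − calculated = 338 − 286.8 = 51.2 mOsm/kg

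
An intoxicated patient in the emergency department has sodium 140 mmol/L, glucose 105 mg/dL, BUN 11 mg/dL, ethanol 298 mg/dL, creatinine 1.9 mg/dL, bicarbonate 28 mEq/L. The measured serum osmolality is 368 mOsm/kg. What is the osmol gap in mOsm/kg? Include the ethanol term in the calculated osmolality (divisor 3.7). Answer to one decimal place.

Calculated osmolality = 2·Na + glucose/18 + BUN/2.8 + ethanol/3.7
= 2·140 + 105/18 + 11/2.8 + 298/3.7
= 280 + 5.83 + 3.93 + 80.54
= 370.3 mOsm/kg ≈ 370.3 mOsm/kg
Osmolar gap = measured − calculated = 368 − 370.3 = -2.3 mOsm/kg

-2.3 mOsm/kg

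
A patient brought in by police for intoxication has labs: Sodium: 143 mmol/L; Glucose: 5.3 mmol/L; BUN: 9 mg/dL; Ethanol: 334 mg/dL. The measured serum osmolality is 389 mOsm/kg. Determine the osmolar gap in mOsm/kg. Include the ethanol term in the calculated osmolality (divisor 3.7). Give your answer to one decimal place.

4.2 mOsm/kg

Calculated osmolality = 2·Na + glucose + BUN/2.8 + ethanol/3.7
= 2·143 + 5.3 + 9/2.8 + 334/3.7
= 286 + 5.30 + 3.21 + 90.27
= 384.78 mOsm/kg ≈ 384.8 mOsm/kg
Osmolar gap = measured − calculated = 389 − 384.8 = 4.2 mOsm/kg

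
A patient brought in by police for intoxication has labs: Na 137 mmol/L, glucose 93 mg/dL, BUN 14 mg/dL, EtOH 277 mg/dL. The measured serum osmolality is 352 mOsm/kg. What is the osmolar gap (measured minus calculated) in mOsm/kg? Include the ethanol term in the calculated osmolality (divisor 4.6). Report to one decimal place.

Calculated osmolality = 2·Na + glucose/18 + BUN/2.8 + ethanol/4.6
= 2·137 + 93/18 + 14/2.8 + 277/4.6
= 274 + 5.17 + 5 + 60.22
= 344.39 mOsm/kg ≈ 344.4 mOsm/kg
Osmolar gap = measured − calculated = 352 − 344.4 = 7.6 mOsm/kg

7.6 mOsm/kg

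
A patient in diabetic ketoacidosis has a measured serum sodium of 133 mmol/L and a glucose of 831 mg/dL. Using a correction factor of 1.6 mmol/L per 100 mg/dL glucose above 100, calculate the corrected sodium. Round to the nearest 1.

145 mmol/L

Corrected Na = measured Na + 1.6 · (glucose − 100)/100
= 133 + 1.6 · (831 − 100)/100
= 133 + 11.7
= 144.7 mmol/L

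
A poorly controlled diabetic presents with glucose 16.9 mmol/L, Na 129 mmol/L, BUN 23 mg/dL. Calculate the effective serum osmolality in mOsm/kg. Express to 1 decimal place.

Effective osmolality excludes urea (freely permeant across cell membranes):
2·Na + glucose
= 2·129 + 16.9
= 258 + 16.9
= 274.9 mOsm/kg

274.9 mOsm/kg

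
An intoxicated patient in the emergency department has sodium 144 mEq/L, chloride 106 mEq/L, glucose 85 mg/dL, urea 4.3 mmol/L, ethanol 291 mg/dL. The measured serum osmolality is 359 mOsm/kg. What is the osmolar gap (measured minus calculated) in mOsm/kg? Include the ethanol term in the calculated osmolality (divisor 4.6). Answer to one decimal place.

-1.3 mOsm/kg

Calculated osmolality = 2·Na + glucose/18 + urea + ethanol/4.6
= 2·144 + 85/18 + 4.3 + 291/4.6
= 288 + 4.72 + 4.30 + 63.26
= 360.28 mOsm/kg ≈ 360.3 mOsm/kg
Osmolar gap = measured − calculated = 359 − 360.3 = -1.3 mOsm/kg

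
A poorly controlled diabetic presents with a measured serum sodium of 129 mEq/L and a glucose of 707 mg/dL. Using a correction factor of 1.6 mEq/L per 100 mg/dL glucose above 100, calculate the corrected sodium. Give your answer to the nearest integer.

Corrected Na = measured Na + 1.6 · (glucose − 100)/100
= 129 + 1.6 · (707 − 100)/100
= 129 + 9.7
= 138.7 mEq/L

139 mEq/L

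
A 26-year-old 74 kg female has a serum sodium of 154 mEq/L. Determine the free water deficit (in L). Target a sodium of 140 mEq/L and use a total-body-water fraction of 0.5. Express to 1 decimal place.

TBW = 0.5 · 74 = 37 L
Free water deficit = TBW · (Na/140 − 1)
= 37 · (154/140 − 1)
= 37 · 0.1
= 3.7 L

3.7 L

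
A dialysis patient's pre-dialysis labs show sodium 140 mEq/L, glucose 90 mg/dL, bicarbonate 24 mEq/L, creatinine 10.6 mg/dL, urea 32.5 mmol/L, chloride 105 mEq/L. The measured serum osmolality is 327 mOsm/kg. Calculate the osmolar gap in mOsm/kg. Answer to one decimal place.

9.5 mOsm/kg

Calculated osmolality = 2·Na + glucose/18 + urea
= 2·140 + 90/18 + 32.5
= 280 + 5 + 32.50
= 317.5 mOsm/kg ≈ 317.5 mOsm/kg
Osmolar gap = measured − calculated = 327 − 317.5 = 9.5 mOsm/kg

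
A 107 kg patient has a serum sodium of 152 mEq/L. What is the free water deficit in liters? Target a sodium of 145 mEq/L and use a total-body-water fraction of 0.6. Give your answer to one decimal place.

TBW = 0.6 · 107 = 64.2 L
Free water deficit = TBW · (Na/145 − 1)
= 64.2 · (152/145 − 1)
= 64.2 · 0.0483
= 3.1 L

3.1 L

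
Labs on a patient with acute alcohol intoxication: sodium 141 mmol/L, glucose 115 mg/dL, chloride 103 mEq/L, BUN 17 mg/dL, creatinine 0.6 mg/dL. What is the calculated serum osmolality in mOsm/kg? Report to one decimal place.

Calculated osmolality = 2·Na + glucose/18 + BUN/2.8
= 2·141 + 115/18 + 17/2.8
= 282 + 6.39 + 6.07
= 294.46 mOsm/kg

294.5 mOsm/kg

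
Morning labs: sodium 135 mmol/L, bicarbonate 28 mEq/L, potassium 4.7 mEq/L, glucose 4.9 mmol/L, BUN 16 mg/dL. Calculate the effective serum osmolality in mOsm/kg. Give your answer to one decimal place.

Effective osmolality excludes urea (freely permeant across cell membranes):
2·Na + glucose
= 2·135 + 4.9
= 270 + 4.9
= 274.9 mOsm/kg

274.9 mOsm/kg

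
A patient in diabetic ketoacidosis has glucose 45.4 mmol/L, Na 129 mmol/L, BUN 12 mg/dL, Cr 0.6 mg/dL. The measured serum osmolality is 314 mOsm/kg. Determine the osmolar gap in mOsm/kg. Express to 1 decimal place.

6.3 mOsm/kg

Calculated osmolality = 2·Na + glucose + BUN/2.8
= 2·129 + 45.4 + 12/2.8
= 258 + 45.40 + 4.29
= 307.69 mOsm/kg ≈ 307.7 mOsm/kg
Osmolar gap = measured − calculated = 314 − 307.7 = 6.3 mOsm/kg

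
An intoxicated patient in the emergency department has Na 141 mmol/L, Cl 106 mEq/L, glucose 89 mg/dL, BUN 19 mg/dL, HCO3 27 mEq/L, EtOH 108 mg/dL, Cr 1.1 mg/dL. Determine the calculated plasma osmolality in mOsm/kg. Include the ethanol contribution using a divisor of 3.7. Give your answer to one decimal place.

322.9 mOsm/kg

Calculated osmolality = 2·Na + glucose/18 + BUN/2.8 + ethanol/3.7
= 2·141 + 89/18 + 19/2.8 + 108/3.7
= 282 + 4.94 + 6.79 + 29.19
= 322.92 mOsm/kg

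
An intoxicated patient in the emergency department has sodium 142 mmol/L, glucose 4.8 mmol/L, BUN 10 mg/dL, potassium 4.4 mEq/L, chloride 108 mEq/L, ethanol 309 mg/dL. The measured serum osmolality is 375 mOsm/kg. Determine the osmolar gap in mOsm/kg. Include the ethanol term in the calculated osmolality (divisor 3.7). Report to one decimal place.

-0.9 mOsm/kg

Calculated osmolality = 2·Na + glucose + BUN/2.8 + ethanol/3.7
= 2·142 + 4.8 + 10/2.8 + 309/3.7
= 284 + 4.80 + 3.57 + 83.51
= 375.88 mOsm/kg ≈ 375.9 mOsm/kg
Osmolar gap = measured − calculated = 375 − 375.9 = -0.9 mOsm/kg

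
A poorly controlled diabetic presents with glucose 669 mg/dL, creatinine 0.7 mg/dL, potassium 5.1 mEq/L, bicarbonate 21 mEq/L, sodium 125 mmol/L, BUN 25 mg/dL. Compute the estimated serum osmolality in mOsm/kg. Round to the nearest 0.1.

Calculated osmolality = 2·Na + glucose/18 + BUN/2.8
= 2·125 + 669/18 + 25/2.8
= 250 + 37.17 + 8.93
= 296.1 mOsm/kg

296.1 mOsm/kg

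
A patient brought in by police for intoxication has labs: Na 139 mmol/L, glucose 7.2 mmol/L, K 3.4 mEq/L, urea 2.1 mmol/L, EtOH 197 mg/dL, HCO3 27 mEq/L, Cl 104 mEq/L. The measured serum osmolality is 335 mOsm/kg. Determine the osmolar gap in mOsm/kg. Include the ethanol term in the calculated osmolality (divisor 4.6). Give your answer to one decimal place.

Calculated osmolality = 2·Na + glucose + urea + ethanol/4.6
= 2·139 + 7.2 + 2.1 + 197/4.6
= 278 + 7.20 + 2.10 + 42.83
= 330.13 mOsm/kg ≈ 330.1 mOsm/kg
Osmolar gap = measured − calculated = 335 − 330.1 = 4.9 mOsm/kg

4.9 mOsm/kg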